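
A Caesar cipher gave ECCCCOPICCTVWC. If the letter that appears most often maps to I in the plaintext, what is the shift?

The most frequent ciphertext letter is C (appears 7 times).
C is position 2; I is position 8.
Shift = -6≡20.

20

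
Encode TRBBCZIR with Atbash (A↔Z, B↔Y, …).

GIYYXARI

T(19) → G(6)
R(17) → I(8)
B(1) → Y(24)
B(1) → Y(24)
C(2) → X(23)
Z(25) → A(0)
I(8) → R(17)
R(17) → I(8)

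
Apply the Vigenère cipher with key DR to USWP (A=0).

XJZG

Repeat the key across the message: DRDR
U(20)+D(3): 23 → X
S(18)+R(17): 35≡9 → J
W(22)+D(3): 25 → Z
P(15)+R(17): 32≡6 → G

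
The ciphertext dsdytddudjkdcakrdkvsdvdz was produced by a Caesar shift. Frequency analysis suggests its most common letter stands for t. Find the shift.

10

The most frequent ciphertext letter is d (appears 9 times).
d is position 3; t is position 19.
Shift = -16≡10.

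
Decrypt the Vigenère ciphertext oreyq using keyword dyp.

Repeat the key across the ciphertext: dypdy
o(14)−d(3): 11 → l
r(17)−y(24): -7≡19 → t
e(4)−p(15): -11≡15 → p
y(24)−d(3): 21 → v
q(16)−y(24): -8≡18 → s

ltpvs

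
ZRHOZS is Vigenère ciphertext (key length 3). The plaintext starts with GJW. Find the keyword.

Subtract each crib letter from the matching ciphertext letter (mod 26):
Z(25)−G(6)=19 → T
R(17)−J(9)=8 → I
H(7)−W(22)=-15≡11 → L

TIL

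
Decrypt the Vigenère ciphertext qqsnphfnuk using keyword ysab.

sysmrpfmws

Repeat the key across the ciphertext: ysabysabys
q(16)−y(24): -8≡18 → s
q(16)−s(18): -2≡24 → y
s(18)−a(0): 18 → s
n(13)−b(1): 12 → m
p(15)−y(24): -9≡17 → r
h(7)−s(18): -11≡15 → p
f(5)−a(0): 5 → f
n(13)−b(1): 12 → m
u(20)−y(24): -4≡22 → w
k(10)−s(18): -8≡18 → s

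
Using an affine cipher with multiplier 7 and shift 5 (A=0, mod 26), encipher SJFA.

BQOF

S(18): 7·18+5=131≡1 → B
J(9): 7·9+5=68≡16 → Q
F(5): 7·5+5=40≡14 → O
A(0): 7·0+5=5 → F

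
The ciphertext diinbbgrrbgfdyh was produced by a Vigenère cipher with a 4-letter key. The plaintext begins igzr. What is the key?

vcjw

Subtract each crib letter from the matching ciphertext letter (mod 26):
d(3)−i(8)=-5≡21 → v
i(8)−g(6)=2 → c
i(8)−z(25)=-17≡9 → j
n(13)−r(17)=-4≡22 → w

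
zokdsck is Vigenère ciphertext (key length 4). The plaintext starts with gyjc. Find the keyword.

tqbb

Subtract each crib letter from the matching ciphertext letter (mod 26):
z(25)−g(6)=19 → t
o(14)−y(24)=-10≡16 → q
k(10)−j(9)=1 → b
d(3)−c(2)=1 → b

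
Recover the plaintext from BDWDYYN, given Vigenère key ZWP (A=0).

CHHECJO

Repeat the key across the ciphertext: ZWPZWPZ
B(1)−Z(25): -24≡2 → C
D(3)−W(22): -19≡7 → H
W(22)−P(15): 7 → H
D(3)−Z(25): -22≡4 → E
Y(24)−W(22): 2 → C
Y(24)−P(15): 9 → J
N(13)−Z(25): -12≡14 → O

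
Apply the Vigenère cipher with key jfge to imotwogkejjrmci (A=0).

Repeat the key across the message: jfgejfgejfgejfg
i(8)+j(9): 17 → r
m(12)+f(5): 17 → r
o(14)+g(6): 20 → u
t(19)+e(4): 23 → x
w(22)+j(9): 31≡5 → f
o(14)+f(5): 19 → t
g(6)+g(6): 12 → m
k(10)+e(4): 14 → o
e(4)+j(9): 13 → n
j(9)+f(5): 14 → o
j(9)+g(6): 15 → p
r(17)+e(4): 21 → v
m(12)+j(9): 21 → v
c(2)+f(5): 7 → h
i(8)+g(6): 14 → o

rruxftmonopvvho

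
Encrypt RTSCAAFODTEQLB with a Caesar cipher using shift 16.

R(17): 17+16=33≡7 → H
T(19): 19+16=35≡9 → J
S(18): 18+16=34≡8 → I
C(2): 2+16=18 → S
A(0): 0+16=16 → Q
A(0): 0+16=16 → Q
F(5): 5+16=21 → V
O(14): 14+16=30≡4 → E
D(3): 3+16=19 → T
T(19): 19+16=35≡9 → J
E(4): 4+16=20 → U
Q(16): 16+16=32≡6 → G
L(11): 11+16=27≡1 → B
B(1): 1+16=17 → R

HJISQQVETJUGBR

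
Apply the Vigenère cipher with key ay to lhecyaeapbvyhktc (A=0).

Repeat the key across the message: ayayayayayayayay
l(11)+a(0): 11 → l
h(7)+y(24): 31≡5 → f
e(4)+a(0): 4 → e
c(2)+y(24): 26≡0 → a
y(24)+a(0): 24 → y
a(0)+y(24): 24 → y
e(4)+a(0): 4 → e
a(0)+y(24): 24 → y
p(15)+a(0): 15 → p
b(1)+y(24): 25 → z
v(21)+a(0): 21 → v
y(24)+y(24): 48≡22 → w
h(7)+a(0): 7 → h
k(10)+y(24): 34≡8 → i
t(19)+a(0): 19 → t
c(2)+y(24): 26≡0 → a

lfeayyeypzvwhita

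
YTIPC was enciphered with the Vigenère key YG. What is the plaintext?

Repeat the key across the ciphertext: YGYGY
Y(24)−Y(24): 0 → A
T(19)−G(6): 13 → N
I(8)−Y(24): -16≡10 → K
P(15)−G(6): 9 → J
C(2)−Y(24): -22≡4 → E

ANKJE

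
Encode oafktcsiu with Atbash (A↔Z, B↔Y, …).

lzupgxhrf

o(14) → l(11)
a(0) → z(25)
f(5) → u(20)
k(10) → p(15)
t(19) → g(6)
c(2) → x(23)
s(18) → h(7)
i(8) → r(17)
u(20) → f(5)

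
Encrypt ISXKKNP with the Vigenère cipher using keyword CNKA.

KFHKMAZ

Repeat the key across the message: CNKACNK
I(8)+C(2): 10 → K
S(18)+N(13): 31≡5 → F
X(23)+K(10): 33≡7 → H
K(10)+A(0): 10 → K
K(10)+C(2): 12 → M
N(13)+N(13): 26≡0 → A
P(15)+K(10): 25 → Z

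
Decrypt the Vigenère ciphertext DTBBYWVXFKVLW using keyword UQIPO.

Repeat the key across the ciphertext: UQIPOUQIPOUQI
D(3)−U(20): -17≡9 → J
T(19)−Q(16): 3 → D
B(1)−I(8): -7≡19 → T
B(1)−P(15): -14≡12 → M
Y(24)−O(14): 10 → K
W(22)−U(20): 2 → C
V(21)−Q(16): 5 → F
X(23)−I(8): 15 → P
F(5)−P(15): -10≡16 → Q
K(10)−O(14): -4≡22 → W
V(21)−U(20): 1 → B
L(11)−Q(16): -5≡21 → V
W(22)−I(8): 14 → O

JDTMKCFPQWBVO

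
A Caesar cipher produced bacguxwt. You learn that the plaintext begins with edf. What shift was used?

23

From the crib: b(1)−e(4)=-3≡23, so the shift is 23.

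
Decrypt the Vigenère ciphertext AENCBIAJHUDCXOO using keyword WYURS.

Repeat the key across the ciphertext: WYURSWYURSWYURS
A(0)−W(22): -22≡4 → E
E(4)−Y(24): -20≡6 → G
N(13)−U(20): -7≡19 → T
C(2)−R(17): -15≡11 → L
B(1)−S(18): -17≡9 → J
I(8)−W(22): -14≡12 → M
A(0)−Y(24): -24≡2 → C
J(9)−U(20): -11≡15 → P
H(7)−R(17): -10≡16 → Q
U(20)−S(18): 2 → C
D(3)−W(22): -19≡7 → H
C(2)−Y(24): -22≡4 → E
X(23)−U(20): 3 → D
O(14)−R(17): -3≡23 → X
O(14)−S(18): -4≡22 → W

EGTLJMCPQCHEDXW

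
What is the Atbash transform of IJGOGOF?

I(8) → R(17)
J(9) → Q(16)
G(6) → T(19)
O(14) → L(11)
G(6) → T(19)
O(14) → L(11)
F(5) → U(20)

RQTLTLU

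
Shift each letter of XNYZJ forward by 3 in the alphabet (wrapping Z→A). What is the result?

X(23): 23+3=26≡0 → A
N(13): 13+3=16 → Q
Y(24): 24+3=27≡1 → B
Z(25): 25+3=28≡2 → C
J(9): 9+3=12 → M

AQBCM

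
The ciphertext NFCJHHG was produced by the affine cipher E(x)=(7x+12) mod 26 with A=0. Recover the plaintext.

PZGHDDO

The inverse of 7 mod 26 is 15, since 7·15=105≡1. Apply D(y)=15·(y−12) mod 26:
N(13): 15·(13−12)=15 → P
F(5): 15·(5−12)=-105≡25 → Z
C(2): 15·(2−12)=-150≡6 → G
J(9): 15·(9−12)=-45≡7 → H
H(7): 15·(7−12)=-75≡3 → D
H(7): 15·(7−12)=-75≡3 → D
G(6): 15·(6−12)=-90≡14 → O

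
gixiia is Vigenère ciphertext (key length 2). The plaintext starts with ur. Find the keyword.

Subtract each crib letter from the matching ciphertext letter (mod 26):
g(6)−u(20)=-14≡12 → m
i(8)−r(17)=-9≡17 → r

mr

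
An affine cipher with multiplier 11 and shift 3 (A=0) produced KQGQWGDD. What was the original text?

DNFNXFAA

The inverse of 11 mod 26 is 19, since 11·19=209≡1. Apply D(y)=19·(y−3) mod 26:
K(10): 19·(10−3)=133≡3 → D
Q(16): 19·(16−3)=247≡13 → N
G(6): 19·(6−3)=57≡5 → F
Q(16): 19·(16−3)=247≡13 → N
W(22): 19·(22−3)=361≡23 → X
G(6): 19·(6−3)=57≡5 → F
D(3): 19·(3−3)=0 → A
D(3): 19·(3−3)=0 → A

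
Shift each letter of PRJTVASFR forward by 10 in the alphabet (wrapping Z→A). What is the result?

P(15): 15+10=25 → Z
R(17): 17+10=27≡1 → B
J(9): 9+10=19 → T
T(19): 19+10=29≡3 → D
V(21): 21+10=31≡5 → F
A(0): 0+10=10 → K
S(18): 18+10=28≡2 → C
F(5): 5+10=15 → P
R(17): 17+10=27≡1 → B

ZBTDFKCPB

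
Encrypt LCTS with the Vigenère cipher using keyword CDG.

NFZU

Repeat the key across the message: CDGC
L(11)+C(2): 13 → N
C(2)+D(3): 5 → F
T(19)+G(6): 25 → Z
S(18)+C(2): 20 → U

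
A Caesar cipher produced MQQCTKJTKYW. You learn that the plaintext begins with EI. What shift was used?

From the crib: M(12)−E(4)=8, so the shift is 8.

8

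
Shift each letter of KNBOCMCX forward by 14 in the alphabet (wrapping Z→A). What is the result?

YBPCQAQL

K(10): 10+14=24 → Y
N(13): 13+14=27≡1 → B
B(1): 1+14=15 → P
O(14): 14+14=28≡2 → C
C(2): 2+14=16 → Q
M(12): 12+14=26≡0 → A
C(2): 2+14=16 → Q
X(23): 23+14=37≡11 → L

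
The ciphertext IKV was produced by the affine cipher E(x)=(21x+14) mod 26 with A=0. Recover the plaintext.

WGJ

The inverse of 21 mod 26 is 5, since 21·5=105≡1. Apply D(y)=5·(y−14) mod 26:
I(8): 5·(8−14)=-30≡22 → W
K(10): 5·(10−14)=-20≡6 → G
V(21): 5·(21−14)=35≡9 → J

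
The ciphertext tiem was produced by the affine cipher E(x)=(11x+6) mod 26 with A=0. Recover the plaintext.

nmok

The inverse of 11 mod 26 is 19, since 11·19=209≡1. Apply D(y)=19·(y−6) mod 26:
t(19): 19·(19−6)=247≡13 → n
i(8): 19·(8−6)=38≡12 → m
e(4): 19·(4−6)=-38≡14 → o
m(12): 19·(12−6)=114≡10 → k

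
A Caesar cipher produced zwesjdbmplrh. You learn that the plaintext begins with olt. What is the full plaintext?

olthysqbeagw

From the crib: z(25)−o(14)=11, so the shift is 11.
Subtract 11 from each ciphertext letter:
z(25): 25−11=14 → o
w(22): 22−11=11 → l
e(4): 4−11=-7≡19 → t
s(18): 18−11=7 → h
j(9): 9−11=-2≡24 → y
d(3): 3−11=-8≡18 → s
b(1): 1−11=-10≡16 → q
m(12): 12−11=1 → b
p(15): 15−11=4 → e
l(11): 11−11=0 → a
r(17): 17−11=6 → g
h(7): 7−11=-4≡22 → w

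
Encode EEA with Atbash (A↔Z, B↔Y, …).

VVZ

E(4) → V(21)
E(4) → V(21)
A(0) → Z(25)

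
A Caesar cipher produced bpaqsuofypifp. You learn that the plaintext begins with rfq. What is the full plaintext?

From the crib: b(1)−r(17)=-16≡10, so the shift is 10.
Subtract 10 from each ciphertext letter:
b(1): 1−10=-9≡17 → r
p(15): 15−10=5 → f
a(0): 0−10=-10≡16 → q
q(16): 16−10=6 → g
s(18): 18−10=8 → i
u(20): 20−10=10 → k
o(14): 14−10=4 → e
f(5): 5−10=-5≡21 → v
y(24): 24−10=14 → o
p(15): 15−10=5 → f
i(8): 8−10=-2≡24 → y
f(5): 5−10=-5≡21 → v
p(15): 15−10=5 → f

rfqgikevofyvf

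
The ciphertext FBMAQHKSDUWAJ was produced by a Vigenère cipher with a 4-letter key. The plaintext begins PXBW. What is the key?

QELE

Subtract each crib letter from the matching ciphertext letter (mod 26):
F(5)−P(15)=-10≡16 → Q
B(1)−X(23)=-22≡4 → E
M(12)−B(1)=11 → L
A(0)−W(22)=-22≡4 → E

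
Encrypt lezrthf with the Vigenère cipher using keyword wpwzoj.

Repeat the key across the message: wpwzojw
l(11)+w(22): 33≡7 → h
e(4)+p(15): 19 → t
z(25)+w(22): 47≡21 → v
r(17)+z(25): 42≡16 → q
t(19)+o(14): 33≡7 → h
h(7)+j(9): 16 → q
f(5)+w(22): 27≡1 → b

htvqhqb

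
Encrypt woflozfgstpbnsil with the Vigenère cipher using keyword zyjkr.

vmovfydpckozwczk

Repeat the key across the message: zyjkrzyjkrzyjkrz
w(22)+z(25): 47≡21 → v
o(14)+y(24): 38≡12 → m
f(5)+j(9): 14 → o
l(11)+k(10): 21 → v
o(14)+r(17): 31≡5 → f
z(25)+z(25): 50≡24 → y
f(5)+y(24): 29≡3 → d
g(6)+j(9): 15 → p
s(18)+k(10): 28≡2 → c
t(19)+r(17): 36≡10 → k
p(15)+z(25): 40≡14 → o
b(1)+y(24): 25 → z
n(13)+j(9): 22 → w
s(18)+k(10): 28≡2 → c
i(8)+r(17): 25 → z
l(11)+z(25): 36≡10 → k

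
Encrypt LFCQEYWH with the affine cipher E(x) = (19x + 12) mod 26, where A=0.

NDYEKAOP

L(11): 19·11+12=221≡13 → N
F(5): 19·5+12=107≡3 → D
C(2): 19·2+12=50≡24 → Y
Q(16): 19·16+12=316≡4 → E
E(4): 19·4+12=88≡10 → K
Y(24): 19·24+12=468≡0 → A
W(22): 19·22+12=430≡14 → O
H(7): 19·7+12=145≡15 → P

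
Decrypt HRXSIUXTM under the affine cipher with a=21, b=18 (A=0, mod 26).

The inverse of 21 mod 26 is 5, since 21·5=105≡1. Apply D(y)=5·(y−18) mod 26:
H(7): 5·(7−18)=-55≡23 → X
R(17): 5·(17−18)=-5≡21 → V
X(23): 5·(23−18)=25 → Z
S(18): 5·(18−18)=0 → A
I(8): 5·(8−18)=-50≡2 → C
U(20): 5·(20−18)=10 → K
X(23): 5·(23−18)=25 → Z
T(19): 5·(19−18)=5 → F
M(12): 5·(12−18)=-30≡22 → W

XVZACKZFW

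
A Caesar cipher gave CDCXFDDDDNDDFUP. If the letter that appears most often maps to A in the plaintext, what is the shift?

The most frequent ciphertext letter is D (appears 7 times).
D is position 3; A is position 0.
Shift = 3.

3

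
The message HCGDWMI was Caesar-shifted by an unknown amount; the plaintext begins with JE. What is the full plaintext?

From the crib: H(7)−J(9)=-2≡24, so the shift is 24.
Subtract 24 from each ciphertext letter:
H(7): 7−24=-17≡9 → J
C(2): 2−24=-22≡4 → E
G(6): 6−24=-18≡8 → I
D(3): 3−24=-21≡5 → F
W(22): 22−24=-2≡24 → Y
M(12): 12−24=-12≡14 → O
I(8): 8−24=-16≡10 → K

JEIFYOK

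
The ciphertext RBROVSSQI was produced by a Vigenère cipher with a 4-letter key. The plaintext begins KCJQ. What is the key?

Subtract each crib letter from the matching ciphertext letter (mod 26):
R(17)−K(10)=7 → H
B(1)−C(2)=-1≡25 → Z
R(17)−J(9)=8 → I
O(14)−Q(16)=-2≡24 → Y

HZIY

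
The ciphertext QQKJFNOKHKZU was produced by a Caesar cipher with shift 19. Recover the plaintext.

Q(16): 16−19=-3≡23 → X
Q(16): 16−19=-3≡23 → X
K(10): 10−19=-9≡17 → R
J(9): 9−19=-10≡16 → Q
F(5): 5−19=-14≡12 → M
N(13): 13−19=-6≡20 → U
O(14): 14−19=-5≡21 → V
K(10): 10−19=-9≡17 → R
H(7): 7−19=-12≡14 → O
K(10): 10−19=-9≡17 → R
Z(25): 25−19=6 → G
U(20): 20−19=1 → B

XXRQMUVRORGB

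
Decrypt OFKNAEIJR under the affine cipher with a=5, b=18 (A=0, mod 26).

UNOZMSYTF

The inverse of 5 mod 26 is 21, since 5·21=105≡1. Apply D(y)=21·(y−18) mod 26:
O(14): 21·(14−18)=-84≡20 → U
F(5): 21·(5−18)=-273≡13 → N
K(10): 21·(10−18)=-168≡14 → O
N(13): 21·(13−18)=-105≡25 → Z
A(0): 21·(0−18)=-378≡12 → M
E(4): 21·(4−18)=-294≡18 → S
I(8): 21·(8−18)=-210≡24 → Y
J(9): 21·(9−18)=-189≡19 → T
R(17): 21·(17−18)=-21≡5 → F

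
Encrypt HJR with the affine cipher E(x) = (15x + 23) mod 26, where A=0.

YCS

H(7): 15·7+23=128≡24 → Y
J(9): 15·9+23=158≡2 → C
R(17): 15·17+23=278≡18 → S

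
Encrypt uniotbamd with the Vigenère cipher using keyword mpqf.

gcytfqqrp

Repeat the key across the message: mpqfmpqfm
u(20)+m(12): 32≡6 → g
n(13)+p(15): 28≡2 → c
i(8)+q(16): 24 → y
o(14)+f(5): 19 → t
t(19)+m(12): 31≡5 → f
b(1)+p(15): 16 → q
a(0)+q(16): 16 → q
m(12)+f(5): 17 → r
d(3)+m(12): 15 → p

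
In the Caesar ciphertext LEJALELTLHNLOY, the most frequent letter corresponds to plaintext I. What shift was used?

3

The most frequent ciphertext letter is L (appears 5 times).
L is position 11; I is position 8.
Shift = 3.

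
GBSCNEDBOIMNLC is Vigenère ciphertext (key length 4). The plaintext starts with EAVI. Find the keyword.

Subtract each crib letter from the matching ciphertext letter (mod 26):
G(6)−E(4)=2 → C
B(1)−A(0)=1 → B
S(18)−V(21)=-3≡23 → X
C(2)−I(8)=-6≡20 → U

CBXU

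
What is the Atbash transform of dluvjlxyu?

d(3) → w(22)
l(11) → o(14)
u(20) → f(5)
v(21) → e(4)
j(9) → q(16)
l(11) → o(14)
x(23) → c(2)
y(24) → b(1)
u(20) → f(5)

wofeqocbf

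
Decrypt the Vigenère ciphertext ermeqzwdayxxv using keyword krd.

Repeat the key across the ciphertext: krdkrdkrdkrdk
e(4)−k(10): -6≡20 → u
r(17)−r(17): 0 → a
m(12)−d(3): 9 → j
e(4)−k(10): -6≡20 → u
q(16)−r(17): -1≡25 → z
z(25)−d(3): 22 → w
w(22)−k(10): 12 → m
d(3)−r(17): -14≡12 → m
a(0)−d(3): -3≡23 → x
y(24)−k(10): 14 → o
x(23)−r(17): 6 → g
x(23)−d(3): 20 → u
v(21)−k(10): 11 → l

uajuzwmmxogul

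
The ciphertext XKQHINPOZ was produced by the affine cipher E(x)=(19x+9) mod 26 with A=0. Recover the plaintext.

The inverse of 19 mod 26 is 11, since 19·11=209≡1. Apply D(y)=11·(y−9) mod 26:
X(23): 11·(23−9)=154≡24 → Y
K(10): 11·(10−9)=11 → L
Q(16): 11·(16−9)=77≡25 → Z
H(7): 11·(7−9)=-22≡4 → E
I(8): 11·(8−9)=-11≡15 → P
N(13): 11·(13−9)=44≡18 → S
P(15): 11·(15−9)=66≡14 → O
O(14): 11·(14−9)=55≡3 → D
Z(25): 11·(25−9)=176≡20 → U

YLZEPSODU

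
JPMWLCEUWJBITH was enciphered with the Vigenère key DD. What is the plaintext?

GMJTIZBRTGYFQE

Repeat the key across the ciphertext: DDDDDDDDDDDDDD
J(9)−D(3): 6 → G
P(15)−D(3): 12 → M
M(12)−D(3): 9 → J
W(22)−D(3): 19 → T
L(11)−D(3): 8 → I
C(2)−D(3): -1≡25 → Z
E(4)−D(3): 1 → B
U(20)−D(3): 17 → R
W(22)−D(3): 19 → T
J(9)−D(3): 6 → G
B(1)−D(3): -2≡24 → Y
I(8)−D(3): 5 → F
T(19)−D(3): 16 → Q
H(7)−D(3): 4 → E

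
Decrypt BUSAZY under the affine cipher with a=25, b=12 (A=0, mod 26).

LSUMNO

The inverse of 25 mod 26 is 25, since 25·25=625≡1. Apply D(y)=25·(y−12) mod 26:
B(1): 25·(1−12)=-275≡11 → L
U(20): 25·(20−12)=200≡18 → S
S(18): 25·(18−12)=150≡20 → U
A(0): 25·(0−12)=-300≡12 → M
Z(25): 25·(25−12)=325≡13 → N
Y(24): 25·(24−12)=300≡14 → O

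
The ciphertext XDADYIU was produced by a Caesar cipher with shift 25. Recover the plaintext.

YEBEZJV

X(23): 23−25=-2≡24 → Y
D(3): 3−25=-22≡4 → E
A(0): 0−25=-25≡1 → B
D(3): 3−25=-22≡4 → E
Y(24): 24−25=-1≡25 → Z
I(8): 8−25=-17≡9 → J
U(20): 20−25=-5≡21 → V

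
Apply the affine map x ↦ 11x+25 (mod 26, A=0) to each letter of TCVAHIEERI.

AVWZYJRREJ

T(19): 11·19+25=234≡0 → A
C(2): 11·2+25=47≡21 → V
V(21): 11·21+25=256≡22 → W
A(0): 11·0+25=25 → Z
H(7): 11·7+25=102≡24 → Y
I(8): 11·8+25=113≡9 → J
E(4): 11·4+25=69≡17 → R
E(4): 11·4+25=69≡17 → R
R(17): 11·17+25=212≡4 → E
I(8): 11·8+25=113≡9 → J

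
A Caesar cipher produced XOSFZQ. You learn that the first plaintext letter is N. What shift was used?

From the crib: X(23)−N(13)=10, so the shift is 10.

10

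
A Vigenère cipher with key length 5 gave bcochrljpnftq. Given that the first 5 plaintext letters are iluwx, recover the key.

Subtract each crib letter from the matching ciphertext letter (mod 26):
b(1)−i(8)=-7≡19 → t
c(2)−l(11)=-9≡17 → r
o(14)−u(20)=-6≡20 → u
c(2)−w(22)=-20≡6 → g
h(7)−x(23)=-16≡10 → k

trugk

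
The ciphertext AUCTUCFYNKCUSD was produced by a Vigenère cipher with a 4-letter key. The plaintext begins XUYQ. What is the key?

DAED

Subtract each crib letter from the matching ciphertext letter (mod 26):
A(0)−X(23)=-23≡3 → D
U(20)−U(20)=0 → A
C(2)−Y(24)=-22≡4 → E
T(19)−Q(16)=3 → D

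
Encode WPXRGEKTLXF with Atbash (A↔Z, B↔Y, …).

W(22) → D(3)
P(15) → K(10)
X(23) → C(2)
R(17) → I(8)
G(6) → T(19)
E(4) → V(21)
K(10) → P(15)
T(19) → G(6)
L(11) → O(14)
X(23) → C(2)
F(5) → U(20)

DKCITVPGOCU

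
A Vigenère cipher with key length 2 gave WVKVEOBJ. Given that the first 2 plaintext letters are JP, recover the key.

NG

Subtract each crib letter from the matching ciphertext letter (mod 26):
W(22)−J(9)=13 → N
V(21)−P(15)=6 → G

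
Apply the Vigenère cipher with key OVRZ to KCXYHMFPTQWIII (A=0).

Repeat the key across the message: OVRZOVRZOVRZOV
K(10)+O(14): 24 → Y
C(2)+V(21): 23 → X
X(23)+R(17): 40≡14 → O
Y(24)+Z(25): 49≡23 → X
H(7)+O(14): 21 → V
M(12)+V(21): 33≡7 → H
F(5)+R(17): 22 → W
P(15)+Z(25): 40≡14 → O
T(19)+O(14): 33≡7 → H
Q(16)+V(21): 37≡11 → L
W(22)+R(17): 39≡13 → N
I(8)+Z(25): 33≡7 → H
I(8)+O(14): 22 → W
I(8)+V(21): 29≡3 → D

YXOXVHWOHLNHWD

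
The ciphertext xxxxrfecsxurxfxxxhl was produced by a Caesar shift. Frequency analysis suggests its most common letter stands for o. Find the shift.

9

The most frequent ciphertext letter is x (appears 9 times).
x is position 23; o is position 14.
Shift = 9.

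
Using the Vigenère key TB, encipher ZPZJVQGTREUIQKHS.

Repeat the key across the message: TBTBTBTBTBTBTBTB
Z(25)+T(19): 44≡18 → S
P(15)+B(1): 16 → Q
Z(25)+T(19): 44≡18 → S
J(9)+B(1): 10 → K
V(21)+T(19): 40≡14 → O
Q(16)+B(1): 17 → R
G(6)+T(19): 25 → Z
T(19)+B(1): 20 → U
R(17)+T(19): 36≡10 → K
E(4)+B(1): 5 → F
U(20)+T(19): 39≡13 → N
I(8)+B(1): 9 → J
Q(16)+T(19): 35≡9 → J
K(10)+B(1): 11 → L
H(7)+T(19): 26≡0 → A
S(18)+B(1): 19 → T

SQSKORZUKFNJJLAT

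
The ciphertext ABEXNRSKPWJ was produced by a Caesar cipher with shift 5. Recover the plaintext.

VWZSIMNFKRE

A(0): 0−5=-5≡21 → V
B(1): 1−5=-4≡22 → W
E(4): 4−5=-1≡25 → Z
X(23): 23−5=18 → S
N(13): 13−5=8 → I
R(17): 17−5=12 → M
S(18): 18−5=13 → N
K(10): 10−5=5 → F
P(15): 15−5=10 → K
W(22): 22−5=17 → R
J(9): 9−5=4 → E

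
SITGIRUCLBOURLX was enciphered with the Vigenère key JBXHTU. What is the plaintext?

Repeat the key across the ciphertext: JBXHTUJBXHTUJBX
S(18)−J(9): 9 → J
I(8)−B(1): 7 → H
T(19)−X(23): -4≡22 → W
G(6)−H(7): -1≡25 → Z
I(8)−T(19): -11≡15 → P
R(17)−U(20): -3≡23 → X
U(20)−J(9): 11 → L
C(2)−B(1): 1 → B
L(11)−X(23): -12≡14 → O
B(1)−H(7): -6≡20 → U
O(14)−T(19): -5≡21 → V
U(20)−U(20): 0 → A
R(17)−J(9): 8 → I
L(11)−B(1): 10 → K
X(23)−X(23): 0 → A

JHWZPXLBOUVAIKA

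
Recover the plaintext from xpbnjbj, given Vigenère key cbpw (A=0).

vomrhau

Repeat the key across the ciphertext: cbpwcbp
x(23)−c(2): 21 → v
p(15)−b(1): 14 → o
b(1)−p(15): -14≡12 → m
n(13)−w(22): -9≡17 → r
j(9)−c(2): 7 → h
b(1)−b(1): 0 → a
j(9)−p(15): -6≡20 → u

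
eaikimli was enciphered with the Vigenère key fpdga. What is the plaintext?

Repeat the key across the ciphertext: fpdgafpd
e(4)−f(5): -1≡25 → z
a(0)−p(15): -15≡11 → l
i(8)−d(3): 5 → f
k(10)−g(6): 4 → e
i(8)−a(0): 8 → i
m(12)−f(5): 7 → h
l(11)−p(15): -4≡22 → w
i(8)−d(3): 5 → f

zlfeihwf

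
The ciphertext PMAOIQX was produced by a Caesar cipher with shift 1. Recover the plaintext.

P(15): 15−1=14 → O
M(12): 12−1=11 → L
A(0): 0−1=-1≡25 → Z
O(14): 14−1=13 → N
I(8): 8−1=7 → H
Q(16): 16−1=15 → P
X(23): 23−1=22 → W

OLZNHPW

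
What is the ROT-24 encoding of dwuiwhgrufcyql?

d(3): 3+24=27≡1 → b
w(22): 22+24=46≡20 → u
u(20): 20+24=44≡18 → s
i(8): 8+24=32≡6 → g
w(22): 22+24=46≡20 → u
h(7): 7+24=31≡5 → f
g(6): 6+24=30≡4 → e
r(17): 17+24=41≡15 → p
u(20): 20+24=44≡18 → s
f(5): 5+24=29≡3 → d
c(2): 2+24=26≡0 → a
y(24): 24+24=48≡22 → w
q(16): 16+24=40≡14 → o
l(11): 11+24=35≡9 → j

busgufepsdawoj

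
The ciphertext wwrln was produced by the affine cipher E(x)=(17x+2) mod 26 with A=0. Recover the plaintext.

The inverse of 17 mod 26 is 23, since 17·23=391≡1. Apply D(y)=23·(y−2) mod 26:
w(22): 23·(22−2)=460≡18 → s
w(22): 23·(22−2)=460≡18 → s
r(17): 23·(17−2)=345≡7 → h
l(11): 23·(11−2)=207≡25 → z
n(13): 23·(13−2)=253≡19 → t

sshzt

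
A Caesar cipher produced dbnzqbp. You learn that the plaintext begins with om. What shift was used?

From the crib: d(3)−o(14)=-11≡15, so the shift is 15.

15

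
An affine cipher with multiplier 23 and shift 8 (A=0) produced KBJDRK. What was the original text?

The inverse of 23 mod 26 is 17, since 23·17=391≡1. Apply D(y)=17·(y−8) mod 26:
K(10): 17·(10−8)=34≡8 → I
B(1): 17·(1−8)=-119≡11 → L
J(9): 17·(9−8)=17 → R
D(3): 17·(3−8)=-85≡19 → T
R(17): 17·(17−8)=153≡23 → X
K(10): 17·(10−8)=34≡8 → I

ILRTXI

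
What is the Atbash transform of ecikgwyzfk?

vxrptdbaup

e(4) → v(21)
c(2) → x(23)
i(8) → r(17)
k(10) → p(15)
g(6) → t(19)
w(22) → d(3)
y(24) → b(1)
z(25) → a(0)
f(5) → u(20)
k(10) → p(15)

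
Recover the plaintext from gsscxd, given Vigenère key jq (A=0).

xcjmon

Repeat the key across the ciphertext: jqjqjq
g(6)−j(9): -3≡23 → x
s(18)−q(16): 2 → c
s(18)−j(9): 9 → j
c(2)−q(16): -14≡12 → m
x(23)−j(9): 14 → o
d(3)−q(16): -13≡13 → n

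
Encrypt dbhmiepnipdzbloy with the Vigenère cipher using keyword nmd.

Repeat the key across the message: nmdnmdnmdnmdnmdn
d(3)+n(13): 16 → q
b(1)+m(12): 13 → n
h(7)+d(3): 10 → k
m(12)+n(13): 25 → z
i(8)+m(12): 20 → u
e(4)+d(3): 7 → h
p(15)+n(13): 28≡2 → c
n(13)+m(12): 25 → z
i(8)+d(3): 11 → l
p(15)+n(13): 28≡2 → c
d(3)+m(12): 15 → p
z(25)+d(3): 28≡2 → c
b(1)+n(13): 14 → o
l(11)+m(12): 23 → x
o(14)+d(3): 17 → r
y(24)+n(13): 37≡11 → l

qnkzuhczlcpcoxrl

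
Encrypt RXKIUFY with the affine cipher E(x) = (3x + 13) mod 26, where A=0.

MERLVCH

R(17): 3·17+13=64≡12 → M
X(23): 3·23+13=82≡4 → E
K(10): 3·10+13=43≡17 → R
I(8): 3·8+13=37≡11 → L
U(20): 3·20+13=73≡21 → V
F(5): 3·5+13=28≡2 → C
Y(24): 3·24+13=85≡7 → H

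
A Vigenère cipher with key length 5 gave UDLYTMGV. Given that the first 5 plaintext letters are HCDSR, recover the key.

NBIGC

Subtract each crib letter from the matching ciphertext letter (mod 26):
U(20)−H(7)=13 → N
D(3)−C(2)=1 → B
L(11)−D(3)=8 → I
Y(24)−S(18)=6 → G
T(19)−R(17)=2 → C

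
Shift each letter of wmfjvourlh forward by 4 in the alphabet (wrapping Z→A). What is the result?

w(22): 22+4=26≡0 → a
m(12): 12+4=16 → q
f(5): 5+4=9 → j
j(9): 9+4=13 → n
v(21): 21+4=25 → z
o(14): 14+4=18 → s
u(20): 20+4=24 → y
r(17): 17+4=21 → v
l(11): 11+4=15 → p
h(7): 7+4=11 → l

aqjnzsyvpl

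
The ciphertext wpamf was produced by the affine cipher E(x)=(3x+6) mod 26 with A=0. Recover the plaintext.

The inverse of 3 mod 26 is 9, since 3·9=27≡1. Apply D(y)=9·(y−6) mod 26:
w(22): 9·(22−6)=144≡14 → o
p(15): 9·(15−6)=81≡3 → d
a(0): 9·(0−6)=-54≡24 → y
m(12): 9·(12−6)=54≡2 → c
f(5): 9·(5−6)=-9≡17 → r

odycr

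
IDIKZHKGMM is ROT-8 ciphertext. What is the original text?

I(8): 8−8=0 → A
D(3): 3−8=-5≡21 → V
I(8): 8−8=0 → A
K(10): 10−8=2 → C
Z(25): 25−8=17 → R
H(7): 7−8=-1≡25 → Z
K(10): 10−8=2 → C
G(6): 6−8=-2≡24 → Y
M(12): 12−8=4 → E
M(12): 12−8=4 → E

AVACRZCYEE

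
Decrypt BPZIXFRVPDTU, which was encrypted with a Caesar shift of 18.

B(1): 1−18=-17≡9 → J
P(15): 15−18=-3≡23 → X
Z(25): 25−18=7 → H
I(8): 8−18=-10≡16 → Q
X(23): 23−18=5 → F
F(5): 5−18=-13≡13 → N
R(17): 17−18=-1≡25 → Z
V(21): 21−18=3 → D
P(15): 15−18=-3≡23 → X
D(3): 3−18=-15≡11 → L
T(19): 19−18=1 → B
U(20): 20−18=2 → C

JXHQFNZDXLBC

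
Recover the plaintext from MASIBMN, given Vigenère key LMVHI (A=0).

BOXBTBB

Repeat the key across the ciphertext: LMVHILM
M(12)−L(11): 1 → B
A(0)−M(12): -12≡14 → O
S(18)−V(21): -3≡23 → X
I(8)−H(7): 1 → B
B(1)−I(8): -7≡19 → T
M(12)−L(11): 1 → B
N(13)−M(12): 1 → B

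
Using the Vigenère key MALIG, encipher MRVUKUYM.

Repeat the key across the message: MALIGMAL
M(12)+M(12): 24 → Y
R(17)+A(0): 17 → R
V(21)+L(11): 32≡6 → G
U(20)+I(8): 28≡2 → C
K(10)+G(6): 16 → Q
U(20)+M(12): 32≡6 → G
Y(24)+A(0): 24 → Y
M(12)+L(11): 23 → X

YRGCQGYX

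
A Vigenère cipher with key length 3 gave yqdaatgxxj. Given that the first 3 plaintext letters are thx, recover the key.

Subtract each crib letter from the matching ciphertext letter (mod 26):
y(24)−t(19)=5 → f
q(16)−h(7)=9 → j
d(3)−x(23)=-20≡6 → g

fjg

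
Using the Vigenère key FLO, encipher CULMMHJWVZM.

HFZRXVOHJEX

Repeat the key across the message: FLOFLOFLOFL
C(2)+F(5): 7 → H
U(20)+L(11): 31≡5 → F
L(11)+O(14): 25 → Z
M(12)+F(5): 17 → R
M(12)+L(11): 23 → X
H(7)+O(14): 21 → V
J(9)+F(5): 14 → O
W(22)+L(11): 33≡7 → H
V(21)+O(14): 35≡9 → J
Z(25)+F(5): 30≡4 → E
M(12)+L(11): 23 → X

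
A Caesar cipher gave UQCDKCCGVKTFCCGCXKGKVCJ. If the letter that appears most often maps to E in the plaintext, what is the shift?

24

The most frequent ciphertext letter is C (appears 7 times).
C is position 2; E is position 4.
Shift = -2≡24.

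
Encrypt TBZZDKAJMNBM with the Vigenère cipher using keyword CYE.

VZDBBOCHQPZQ

Repeat the key across the message: CYECYECYECYE
T(19)+C(2): 21 → V
B(1)+Y(24): 25 → Z
Z(25)+E(4): 29≡3 → D
Z(25)+C(2): 27≡1 → B
D(3)+Y(24): 27≡1 → B
K(10)+E(4): 14 → O
A(0)+C(2): 2 → C
J(9)+Y(24): 33≡7 → H
M(12)+E(4): 16 → Q
N(13)+C(2): 15 → P
B(1)+Y(24): 25 → Z
M(12)+E(4): 16 → Q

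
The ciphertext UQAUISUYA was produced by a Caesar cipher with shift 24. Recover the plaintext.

U(20): 20−24=-4≡22 → W
Q(16): 16−24=-8≡18 → S
A(0): 0−24=-24≡2 → C
U(20): 20−24=-4≡22 → W
I(8): 8−24=-16≡10 → K
S(18): 18−24=-6≡20 → U
U(20): 20−24=-4≡22 → W
Y(24): 24−24=0 → A
A(0): 0−24=-24≡2 → C

WSCWKUWAC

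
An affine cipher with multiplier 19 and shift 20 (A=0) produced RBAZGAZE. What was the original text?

TZODCODG

The inverse of 19 mod 26 is 11, since 19·11=209≡1. Apply D(y)=11·(y−20) mod 26:
R(17): 11·(17−20)=-33≡19 → T
B(1): 11·(1−20)=-209≡25 → Z
A(0): 11·(0−20)=-220≡14 → O
Z(25): 11·(25−20)=55≡3 → D
G(6): 11·(6−20)=-154≡2 → C
A(0): 11·(0−20)=-220≡14 → O
Z(25): 11·(25−20)=55≡3 → D
E(4): 11·(4−20)=-176≡6 → G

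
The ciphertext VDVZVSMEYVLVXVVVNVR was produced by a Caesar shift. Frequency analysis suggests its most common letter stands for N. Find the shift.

8

The most frequent ciphertext letter is V (appears 9 times).
V is position 21; N is position 13.
Shift = 8.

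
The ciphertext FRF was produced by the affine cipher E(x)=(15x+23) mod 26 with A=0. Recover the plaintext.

EKE

The inverse of 15 mod 26 is 7, since 15·7=105≡1. Apply D(y)=7·(y−23) mod 26:
F(5): 7·(5−23)=-126≡4 → E
R(17): 7·(17−23)=-42≡10 → K
F(5): 7·(5−23)=-126≡4 → E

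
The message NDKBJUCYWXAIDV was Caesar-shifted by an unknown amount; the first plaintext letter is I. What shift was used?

From the crib: N(13)−I(8)=5, so the shift is 5.

5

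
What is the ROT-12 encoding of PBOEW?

P(15): 15+12=27≡1 → B
B(1): 1+12=13 → N
O(14): 14+12=26≡0 → A
E(4): 4+12=16 → Q
W(22): 22+12=34≡8 → I

BNAQI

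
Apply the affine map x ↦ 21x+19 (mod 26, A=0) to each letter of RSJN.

R(17): 21·17+19=376≡12 → M
S(18): 21·18+19=397≡7 → H
J(9): 21·9+19=208≡0 → A
N(13): 21·13+19=292≡6 → G

MHAG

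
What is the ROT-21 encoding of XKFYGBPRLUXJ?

X(23): 23+21=44≡18 → S
K(10): 10+21=31≡5 → F
F(5): 5+21=26≡0 → A
Y(24): 24+21=45≡19 → T
G(6): 6+21=27≡1 → B
B(1): 1+21=22 → W
P(15): 15+21=36≡10 → K
R(17): 17+21=38≡12 → M
L(11): 11+21=32≡6 → G
U(20): 20+21=41≡15 → P
X(23): 23+21=44≡18 → S
J(9): 9+21=30≡4 → E

SFATBWKMGPSE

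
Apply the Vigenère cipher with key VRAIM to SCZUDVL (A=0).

Repeat the key across the message: VRAIMVR
S(18)+V(21): 39≡13 → N
C(2)+R(17): 19 → T
Z(25)+A(0): 25 → Z
U(20)+I(8): 28≡2 → C
D(3)+M(12): 15 → P
V(21)+V(21): 42≡16 → Q
L(11)+R(17): 28≡2 → C

NTZCPQC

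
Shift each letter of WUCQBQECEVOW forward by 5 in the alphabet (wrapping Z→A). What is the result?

W(22): 22+5=27≡1 → B
U(20): 20+5=25 → Z
C(2): 2+5=7 → H
Q(16): 16+5=21 → V
B(1): 1+5=6 → G
Q(16): 16+5=21 → V
E(4): 4+5=9 → J
C(2): 2+5=7 → H
E(4): 4+5=9 → J
V(21): 21+5=26≡0 → A
O(14): 14+5=19 → T
W(22): 22+5=27≡1 → B

BZHVGVJHJATB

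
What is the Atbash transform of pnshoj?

p(15) → k(10)
n(13) → m(12)
s(18) → h(7)
h(7) → s(18)
o(14) → l(11)
j(9) → q(16)

kmhslq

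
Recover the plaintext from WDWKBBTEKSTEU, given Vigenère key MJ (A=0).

Repeat the key across the ciphertext: MJMJMJMJMJMJM
W(22)−M(12): 10 → K
D(3)−J(9): -6≡20 → U
W(22)−M(12): 10 → K
K(10)−J(9): 1 → B
B(1)−M(12): -11≡15 → P
B(1)−J(9): -8≡18 → S
T(19)−M(12): 7 → H
E(4)−J(9): -5≡21 → V
K(10)−M(12): -2≡24 → Y
S(18)−J(9): 9 → J
T(19)−M(12): 7 → H
E(4)−J(9): -5≡21 → V
U(20)−M(12): 8 → I

KUKBPSHVYJHVI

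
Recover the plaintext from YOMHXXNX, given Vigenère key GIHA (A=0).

SGFHRPGX

Repeat the key across the ciphertext: GIHAGIHA
Y(24)−G(6): 18 → S
O(14)−I(8): 6 → G
M(12)−H(7): 5 → F
H(7)−A(0): 7 → H
X(23)−G(6): 17 → R
X(23)−I(8): 15 → P
N(13)−H(7): 6 → G
X(23)−A(0): 23 → X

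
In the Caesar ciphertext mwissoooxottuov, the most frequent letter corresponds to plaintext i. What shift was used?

The most frequent ciphertext letter is o (appears 5 times).
o is position 14; i is position 8.
Shift = 6.

6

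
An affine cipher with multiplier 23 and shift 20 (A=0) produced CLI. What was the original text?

The inverse of 23 mod 26 is 17, since 23·17=391≡1. Apply D(y)=17·(y−20) mod 26:
C(2): 17·(2−20)=-306≡6 → G
L(11): 17·(11−20)=-153≡3 → D
I(8): 17·(8−20)=-204≡4 → E

GDE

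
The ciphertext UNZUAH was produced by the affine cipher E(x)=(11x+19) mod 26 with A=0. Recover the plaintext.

The inverse of 11 mod 26 is 19, since 11·19=209≡1. Apply D(y)=19·(y−19) mod 26:
U(20): 19·(20−19)=19 → T
N(13): 19·(13−19)=-114≡16 → Q
Z(25): 19·(25−19)=114≡10 → K
U(20): 19·(20−19)=19 → T
A(0): 19·(0−19)=-361≡3 → D
H(7): 19·(7−19)=-228≡6 → G

TQKTDG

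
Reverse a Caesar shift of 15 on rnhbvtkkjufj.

r(17): 17−15=2 → c
n(13): 13−15=-2≡24 → y
h(7): 7−15=-8≡18 → s
b(1): 1−15=-14≡12 → m
v(21): 21−15=6 → g
t(19): 19−15=4 → e
k(10): 10−15=-5≡21 → v
k(10): 10−15=-5≡21 → v
j(9): 9−15=-6≡20 → u
u(20): 20−15=5 → f
f(5): 5−15=-10≡16 → q
j(9): 9−15=-6≡20 → u

cysmgevvufqu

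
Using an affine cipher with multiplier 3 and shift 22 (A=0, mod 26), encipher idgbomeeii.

ufozmgiiuu

i(8): 3·8+22=46≡20 → u
d(3): 3·3+22=31≡5 → f
g(6): 3·6+22=40≡14 → o
b(1): 3·1+22=25 → z
o(14): 3·14+22=64≡12 → m
m(12): 3·12+22=58≡6 → g
e(4): 3·4+22=34≡8 → i
e(4): 3·4+22=34≡8 → i
i(8): 3·8+22=46≡20 → u
i(8): 3·8+22=46≡20 → u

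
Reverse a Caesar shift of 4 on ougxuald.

o(14): 14−4=10 → k
u(20): 20−4=16 → q
g(6): 6−4=2 → c
x(23): 23−4=19 → t
u(20): 20−4=16 → q
a(0): 0−4=-4≡22 → w
l(11): 11−4=7 → h
d(3): 3−4=-1≡25 → z

kqctqwhz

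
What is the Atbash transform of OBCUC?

LYXFX

O(14) → L(11)
B(1) → Y(24)
C(2) → X(23)
U(20) → F(5)
C(2) → X(23)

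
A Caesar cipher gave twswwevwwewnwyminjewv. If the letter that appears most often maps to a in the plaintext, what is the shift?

22

The most frequent ciphertext letter is w (appears 8 times).
w is position 22; a is position 0.
Shift = 22.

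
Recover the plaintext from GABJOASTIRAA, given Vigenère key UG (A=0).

Repeat the key across the ciphertext: UGUGUGUGUGUG
G(6)−U(20): -14≡12 → M
A(0)−G(6): -6≡20 → U
B(1)−U(20): -19≡7 → H
J(9)−G(6): 3 → D
O(14)−U(20): -6≡20 → U
A(0)−G(6): -6≡20 → U
S(18)−U(20): -2≡24 → Y
T(19)−G(6): 13 → N
I(8)−U(20): -12≡14 → O
R(17)−G(6): 11 → L
A(0)−U(20): -20≡6 → G
A(0)−G(6): -6≡20 → U

MUHDUUYNOLGU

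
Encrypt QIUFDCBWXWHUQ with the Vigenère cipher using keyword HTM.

XBGMWOIPJDAGX

Repeat the key across the message: HTMHTMHTMHTMH
Q(16)+H(7): 23 → X
I(8)+T(19): 27≡1 → B
U(20)+M(12): 32≡6 → G
F(5)+H(7): 12 → M
D(3)+T(19): 22 → W
C(2)+M(12): 14 → O
B(1)+H(7): 8 → I
W(22)+T(19): 41≡15 → P
X(23)+M(12): 35≡9 → J
W(22)+H(7): 29≡3 → D
H(7)+T(19): 26≡0 → A
U(20)+M(12): 32≡6 → G
Q(16)+H(7): 23 → X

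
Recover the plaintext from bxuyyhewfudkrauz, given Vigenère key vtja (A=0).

gelydovwkbukwhlz

Repeat the key across the ciphertext: vtjavtjavtjavtja
b(1)−v(21): -20≡6 → g
x(23)−t(19): 4 → e
u(20)−j(9): 11 → l
y(24)−a(0): 24 → y
y(24)−v(21): 3 → d
h(7)−t(19): -12≡14 → o
e(4)−j(9): -5≡21 → v
w(22)−a(0): 22 → w
f(5)−v(21): -16≡10 → k
u(20)−t(19): 1 → b
d(3)−j(9): -6≡20 → u
k(10)−a(0): 10 → k
r(17)−v(21): -4≡22 → w
a(0)−t(19): -19≡7 → h
u(20)−j(9): 11 → l
z(25)−a(0): 25 → z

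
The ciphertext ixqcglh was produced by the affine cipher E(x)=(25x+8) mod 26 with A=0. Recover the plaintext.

alsgcxb

The inverse of 25 mod 26 is 25, since 25·25=625≡1. Apply D(y)=25·(y−8) mod 26:
i(8): 25·(8−8)=0 → a
x(23): 25·(23−8)=375≡11 → l
q(16): 25·(16−8)=200≡18 → s
c(2): 25·(2−8)=-150≡6 → g
g(6): 25·(6−8)=-50≡2 → c
l(11): 25·(11−8)=75≡23 → x
h(7): 25·(7−8)=-25≡1 → b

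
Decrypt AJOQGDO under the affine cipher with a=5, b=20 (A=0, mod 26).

WDEUSHE

The inverse of 5 mod 26 is 21, since 5·21=105≡1. Apply D(y)=21·(y−20) mod 26:
A(0): 21·(0−20)=-420≡22 → W
J(9): 21·(9−20)=-231≡3 → D
O(14): 21·(14−20)=-126≡4 → E
Q(16): 21·(16−20)=-84≡20 → U
G(6): 21·(6−20)=-294≡18 → S
D(3): 21·(3−20)=-357≡7 → H
O(14): 21·(14−20)=-126≡4 → E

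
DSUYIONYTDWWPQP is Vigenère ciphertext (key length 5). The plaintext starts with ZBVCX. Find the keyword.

ERZWL

Subtract each crib letter from the matching ciphertext letter (mod 26):
D(3)−Z(25)=-22≡4 → E
S(18)−B(1)=17 → R
U(20)−V(21)=-1≡25 → Z
Y(24)−C(2)=22 → W
I(8)−X(23)=-15≡11 → L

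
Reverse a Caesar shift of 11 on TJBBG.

T(19): 19−11=8 → I
J(9): 9−11=-2≡24 → Y
B(1): 1−11=-10≡16 → Q
B(1): 1−11=-10≡16 → Q
G(6): 6−11=-5≡21 → V

IYQQV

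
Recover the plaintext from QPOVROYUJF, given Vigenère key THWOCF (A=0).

Repeat the key across the ciphertext: THWOCFTHWO
Q(16)−T(19): -3≡23 → X
P(15)−H(7): 8 → I
O(14)−W(22): -8≡18 → S
V(21)−O(14): 7 → H
R(17)−C(2): 15 → P
O(14)−F(5): 9 → J
Y(24)−T(19): 5 → F
U(20)−H(7): 13 → N
J(9)−W(22): -13≡13 → N
F(5)−O(14): -9≡17 → R

XISHPJFNNR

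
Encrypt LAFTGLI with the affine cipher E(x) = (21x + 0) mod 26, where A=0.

L(11): 21·11+0=231≡23 → X
A(0): 21·0+0=0 → A
F(5): 21·5+0=105≡1 → B
T(19): 21·19+0=399≡9 → J
G(6): 21·6+0=126≡22 → W
L(11): 21·11+0=231≡23 → X
I(8): 21·8+0=168≡12 → M

XABJWXM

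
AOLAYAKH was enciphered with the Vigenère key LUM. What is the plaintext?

PUZPEOZN

Repeat the key across the ciphertext: LUMLUMLU
A(0)−L(11): -11≡15 → P
O(14)−U(20): -6≡20 → U
L(11)−M(12): -1≡25 → Z
A(0)−L(11): -11≡15 → P
Y(24)−U(20): 4 → E
A(0)−M(12): -12≡14 → O
K(10)−L(11): -1≡25 → Z
H(7)−U(20): -13≡13 → N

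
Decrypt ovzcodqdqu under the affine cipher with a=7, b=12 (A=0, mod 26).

efngeviviq

The inverse of 7 mod 26 is 15, since 7·15=105≡1. Apply D(y)=15·(y−12) mod 26:
o(14): 15·(14−12)=30≡4 → e
v(21): 15·(21−12)=135≡5 → f
z(25): 15·(25−12)=195≡13 → n
c(2): 15·(2−12)=-150≡6 → g
o(14): 15·(14−12)=30≡4 → e
d(3): 15·(3−12)=-135≡21 → v
q(16): 15·(16−12)=60≡8 → i
d(3): 15·(3−12)=-135≡21 → v
q(16): 15·(16−12)=60≡8 → i
u(20): 15·(20−12)=120≡16 → q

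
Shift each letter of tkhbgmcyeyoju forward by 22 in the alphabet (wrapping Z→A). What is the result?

t(19): 19+22=41≡15 → p
k(10): 10+22=32≡6 → g
h(7): 7+22=29≡3 → d
b(1): 1+22=23 → x
g(6): 6+22=28≡2 → c
m(12): 12+22=34≡8 → i
c(2): 2+22=24 → y
y(24): 24+22=46≡20 → u
e(4): 4+22=26≡0 → a
y(24): 24+22=46≡20 → u
o(14): 14+22=36≡10 → k
j(9): 9+22=31≡5 → f
u(20): 20+22=42≡16 → q

pgdxciyuaukfq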